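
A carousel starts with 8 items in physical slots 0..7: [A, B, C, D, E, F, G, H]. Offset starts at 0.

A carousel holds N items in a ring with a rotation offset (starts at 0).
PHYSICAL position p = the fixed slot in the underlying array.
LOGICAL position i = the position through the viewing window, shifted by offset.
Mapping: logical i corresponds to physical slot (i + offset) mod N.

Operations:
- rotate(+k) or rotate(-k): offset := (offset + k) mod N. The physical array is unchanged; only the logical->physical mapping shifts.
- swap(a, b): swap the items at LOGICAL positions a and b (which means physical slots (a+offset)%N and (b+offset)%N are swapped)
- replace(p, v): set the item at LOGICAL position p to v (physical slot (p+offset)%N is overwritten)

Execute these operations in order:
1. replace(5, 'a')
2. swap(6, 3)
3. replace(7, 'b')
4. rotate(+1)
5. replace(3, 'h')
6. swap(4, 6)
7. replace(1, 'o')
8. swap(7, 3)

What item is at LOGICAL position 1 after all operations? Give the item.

Answer: o

Derivation:
After op 1 (replace(5, 'a')): offset=0, physical=[A,B,C,D,E,a,G,H], logical=[A,B,C,D,E,a,G,H]
After op 2 (swap(6, 3)): offset=0, physical=[A,B,C,G,E,a,D,H], logical=[A,B,C,G,E,a,D,H]
After op 3 (replace(7, 'b')): offset=0, physical=[A,B,C,G,E,a,D,b], logical=[A,B,C,G,E,a,D,b]
After op 4 (rotate(+1)): offset=1, physical=[A,B,C,G,E,a,D,b], logical=[B,C,G,E,a,D,b,A]
After op 5 (replace(3, 'h')): offset=1, physical=[A,B,C,G,h,a,D,b], logical=[B,C,G,h,a,D,b,A]
After op 6 (swap(4, 6)): offset=1, physical=[A,B,C,G,h,b,D,a], logical=[B,C,G,h,b,D,a,A]
After op 7 (replace(1, 'o')): offset=1, physical=[A,B,o,G,h,b,D,a], logical=[B,o,G,h,b,D,a,A]
After op 8 (swap(7, 3)): offset=1, physical=[h,B,o,G,A,b,D,a], logical=[B,o,G,A,b,D,a,h]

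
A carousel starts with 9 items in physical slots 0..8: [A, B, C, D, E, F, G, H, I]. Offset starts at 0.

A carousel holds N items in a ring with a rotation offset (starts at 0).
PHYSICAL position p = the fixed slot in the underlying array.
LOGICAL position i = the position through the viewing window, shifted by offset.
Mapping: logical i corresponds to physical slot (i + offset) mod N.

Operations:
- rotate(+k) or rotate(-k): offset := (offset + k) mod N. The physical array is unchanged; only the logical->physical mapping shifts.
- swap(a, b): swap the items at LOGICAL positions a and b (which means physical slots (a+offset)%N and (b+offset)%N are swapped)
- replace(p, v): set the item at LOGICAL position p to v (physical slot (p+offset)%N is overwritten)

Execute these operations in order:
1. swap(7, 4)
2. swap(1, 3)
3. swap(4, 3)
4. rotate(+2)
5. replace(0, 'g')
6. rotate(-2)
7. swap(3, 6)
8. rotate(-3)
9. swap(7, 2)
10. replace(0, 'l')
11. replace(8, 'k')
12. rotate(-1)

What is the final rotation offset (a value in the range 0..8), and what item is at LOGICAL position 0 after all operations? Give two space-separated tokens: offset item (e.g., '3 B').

Answer: 5 k

Derivation:
After op 1 (swap(7, 4)): offset=0, physical=[A,B,C,D,H,F,G,E,I], logical=[A,B,C,D,H,F,G,E,I]
After op 2 (swap(1, 3)): offset=0, physical=[A,D,C,B,H,F,G,E,I], logical=[A,D,C,B,H,F,G,E,I]
After op 3 (swap(4, 3)): offset=0, physical=[A,D,C,H,B,F,G,E,I], logical=[A,D,C,H,B,F,G,E,I]
After op 4 (rotate(+2)): offset=2, physical=[A,D,C,H,B,F,G,E,I], logical=[C,H,B,F,G,E,I,A,D]
After op 5 (replace(0, 'g')): offset=2, physical=[A,D,g,H,B,F,G,E,I], logical=[g,H,B,F,G,E,I,A,D]
After op 6 (rotate(-2)): offset=0, physical=[A,D,g,H,B,F,G,E,I], logical=[A,D,g,H,B,F,G,E,I]
After op 7 (swap(3, 6)): offset=0, physical=[A,D,g,G,B,F,H,E,I], logical=[A,D,g,G,B,F,H,E,I]
After op 8 (rotate(-3)): offset=6, physical=[A,D,g,G,B,F,H,E,I], logical=[H,E,I,A,D,g,G,B,F]
After op 9 (swap(7, 2)): offset=6, physical=[A,D,g,G,I,F,H,E,B], logical=[H,E,B,A,D,g,G,I,F]
After op 10 (replace(0, 'l')): offset=6, physical=[A,D,g,G,I,F,l,E,B], logical=[l,E,B,A,D,g,G,I,F]
After op 11 (replace(8, 'k')): offset=6, physical=[A,D,g,G,I,k,l,E,B], logical=[l,E,B,A,D,g,G,I,k]
After op 12 (rotate(-1)): offset=5, physical=[A,D,g,G,I,k,l,E,B], logical=[k,l,E,B,A,D,g,G,I]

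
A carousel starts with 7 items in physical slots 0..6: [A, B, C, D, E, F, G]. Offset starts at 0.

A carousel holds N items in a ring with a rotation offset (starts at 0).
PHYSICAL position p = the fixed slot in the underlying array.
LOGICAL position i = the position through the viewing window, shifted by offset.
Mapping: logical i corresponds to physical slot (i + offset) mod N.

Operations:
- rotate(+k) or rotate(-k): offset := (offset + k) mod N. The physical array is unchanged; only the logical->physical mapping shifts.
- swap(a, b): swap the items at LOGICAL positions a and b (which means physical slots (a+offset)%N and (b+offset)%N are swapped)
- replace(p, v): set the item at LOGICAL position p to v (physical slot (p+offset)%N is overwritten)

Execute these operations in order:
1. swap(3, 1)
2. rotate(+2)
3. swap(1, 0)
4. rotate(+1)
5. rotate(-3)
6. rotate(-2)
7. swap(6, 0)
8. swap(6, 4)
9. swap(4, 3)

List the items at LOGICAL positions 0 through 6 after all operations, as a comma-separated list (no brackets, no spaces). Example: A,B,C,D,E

Answer: E,G,A,F,D,C,B

Derivation:
After op 1 (swap(3, 1)): offset=0, physical=[A,D,C,B,E,F,G], logical=[A,D,C,B,E,F,G]
After op 2 (rotate(+2)): offset=2, physical=[A,D,C,B,E,F,G], logical=[C,B,E,F,G,A,D]
After op 3 (swap(1, 0)): offset=2, physical=[A,D,B,C,E,F,G], logical=[B,C,E,F,G,A,D]
After op 4 (rotate(+1)): offset=3, physical=[A,D,B,C,E,F,G], logical=[C,E,F,G,A,D,B]
After op 5 (rotate(-3)): offset=0, physical=[A,D,B,C,E,F,G], logical=[A,D,B,C,E,F,G]
After op 6 (rotate(-2)): offset=5, physical=[A,D,B,C,E,F,G], logical=[F,G,A,D,B,C,E]
After op 7 (swap(6, 0)): offset=5, physical=[A,D,B,C,F,E,G], logical=[E,G,A,D,B,C,F]
After op 8 (swap(6, 4)): offset=5, physical=[A,D,F,C,B,E,G], logical=[E,G,A,D,F,C,B]
After op 9 (swap(4, 3)): offset=5, physical=[A,F,D,C,B,E,G], logical=[E,G,A,F,D,C,B]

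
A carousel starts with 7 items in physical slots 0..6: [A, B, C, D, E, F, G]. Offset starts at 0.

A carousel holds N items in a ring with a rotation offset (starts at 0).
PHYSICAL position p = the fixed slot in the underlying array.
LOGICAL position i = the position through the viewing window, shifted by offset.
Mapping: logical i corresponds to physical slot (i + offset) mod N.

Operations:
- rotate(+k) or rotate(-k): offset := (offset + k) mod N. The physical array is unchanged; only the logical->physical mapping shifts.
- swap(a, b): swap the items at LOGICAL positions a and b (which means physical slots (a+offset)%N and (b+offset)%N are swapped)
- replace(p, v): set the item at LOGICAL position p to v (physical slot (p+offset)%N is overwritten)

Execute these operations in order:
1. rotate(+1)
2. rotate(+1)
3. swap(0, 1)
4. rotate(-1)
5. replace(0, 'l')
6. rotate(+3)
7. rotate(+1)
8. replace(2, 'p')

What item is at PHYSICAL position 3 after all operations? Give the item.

Answer: C

Derivation:
After op 1 (rotate(+1)): offset=1, physical=[A,B,C,D,E,F,G], logical=[B,C,D,E,F,G,A]
After op 2 (rotate(+1)): offset=2, physical=[A,B,C,D,E,F,G], logical=[C,D,E,F,G,A,B]
After op 3 (swap(0, 1)): offset=2, physical=[A,B,D,C,E,F,G], logical=[D,C,E,F,G,A,B]
After op 4 (rotate(-1)): offset=1, physical=[A,B,D,C,E,F,G], logical=[B,D,C,E,F,G,A]
After op 5 (replace(0, 'l')): offset=1, physical=[A,l,D,C,E,F,G], logical=[l,D,C,E,F,G,A]
After op 6 (rotate(+3)): offset=4, physical=[A,l,D,C,E,F,G], logical=[E,F,G,A,l,D,C]
After op 7 (rotate(+1)): offset=5, physical=[A,l,D,C,E,F,G], logical=[F,G,A,l,D,C,E]
After op 8 (replace(2, 'p')): offset=5, physical=[p,l,D,C,E,F,G], logical=[F,G,p,l,D,C,E]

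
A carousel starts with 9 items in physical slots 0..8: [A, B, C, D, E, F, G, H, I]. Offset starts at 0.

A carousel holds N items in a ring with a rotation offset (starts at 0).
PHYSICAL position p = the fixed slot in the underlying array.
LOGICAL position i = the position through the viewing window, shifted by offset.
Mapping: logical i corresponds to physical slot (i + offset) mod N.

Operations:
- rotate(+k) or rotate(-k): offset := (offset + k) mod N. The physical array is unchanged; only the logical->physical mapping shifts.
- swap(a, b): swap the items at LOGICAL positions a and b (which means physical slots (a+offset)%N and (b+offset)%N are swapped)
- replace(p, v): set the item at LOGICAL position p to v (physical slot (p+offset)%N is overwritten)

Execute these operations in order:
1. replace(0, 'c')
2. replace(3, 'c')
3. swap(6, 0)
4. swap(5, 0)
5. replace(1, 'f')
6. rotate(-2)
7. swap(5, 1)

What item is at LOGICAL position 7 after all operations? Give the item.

Answer: G

Derivation:
After op 1 (replace(0, 'c')): offset=0, physical=[c,B,C,D,E,F,G,H,I], logical=[c,B,C,D,E,F,G,H,I]
After op 2 (replace(3, 'c')): offset=0, physical=[c,B,C,c,E,F,G,H,I], logical=[c,B,C,c,E,F,G,H,I]
After op 3 (swap(6, 0)): offset=0, physical=[G,B,C,c,E,F,c,H,I], logical=[G,B,C,c,E,F,c,H,I]
After op 4 (swap(5, 0)): offset=0, physical=[F,B,C,c,E,G,c,H,I], logical=[F,B,C,c,E,G,c,H,I]
After op 5 (replace(1, 'f')): offset=0, physical=[F,f,C,c,E,G,c,H,I], logical=[F,f,C,c,E,G,c,H,I]
After op 6 (rotate(-2)): offset=7, physical=[F,f,C,c,E,G,c,H,I], logical=[H,I,F,f,C,c,E,G,c]
After op 7 (swap(5, 1)): offset=7, physical=[F,f,C,I,E,G,c,H,c], logical=[H,c,F,f,C,I,E,G,c]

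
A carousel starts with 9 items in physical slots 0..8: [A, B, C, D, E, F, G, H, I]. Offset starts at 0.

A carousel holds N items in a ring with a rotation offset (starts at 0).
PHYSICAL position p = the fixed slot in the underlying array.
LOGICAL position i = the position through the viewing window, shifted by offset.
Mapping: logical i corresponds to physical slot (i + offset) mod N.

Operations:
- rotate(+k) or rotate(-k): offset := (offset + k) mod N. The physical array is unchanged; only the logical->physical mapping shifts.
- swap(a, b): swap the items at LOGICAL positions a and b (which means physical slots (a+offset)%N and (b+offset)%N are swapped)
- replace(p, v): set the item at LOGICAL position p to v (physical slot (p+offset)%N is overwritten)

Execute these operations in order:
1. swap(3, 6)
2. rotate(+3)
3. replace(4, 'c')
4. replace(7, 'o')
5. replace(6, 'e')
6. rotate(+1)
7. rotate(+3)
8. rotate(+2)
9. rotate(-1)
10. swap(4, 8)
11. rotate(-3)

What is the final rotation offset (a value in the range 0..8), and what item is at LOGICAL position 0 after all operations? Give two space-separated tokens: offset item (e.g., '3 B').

Answer: 5 F

Derivation:
After op 1 (swap(3, 6)): offset=0, physical=[A,B,C,G,E,F,D,H,I], logical=[A,B,C,G,E,F,D,H,I]
After op 2 (rotate(+3)): offset=3, physical=[A,B,C,G,E,F,D,H,I], logical=[G,E,F,D,H,I,A,B,C]
After op 3 (replace(4, 'c')): offset=3, physical=[A,B,C,G,E,F,D,c,I], logical=[G,E,F,D,c,I,A,B,C]
After op 4 (replace(7, 'o')): offset=3, physical=[A,o,C,G,E,F,D,c,I], logical=[G,E,F,D,c,I,A,o,C]
After op 5 (replace(6, 'e')): offset=3, physical=[e,o,C,G,E,F,D,c,I], logical=[G,E,F,D,c,I,e,o,C]
After op 6 (rotate(+1)): offset=4, physical=[e,o,C,G,E,F,D,c,I], logical=[E,F,D,c,I,e,o,C,G]
After op 7 (rotate(+3)): offset=7, physical=[e,o,C,G,E,F,D,c,I], logical=[c,I,e,o,C,G,E,F,D]
After op 8 (rotate(+2)): offset=0, physical=[e,o,C,G,E,F,D,c,I], logical=[e,o,C,G,E,F,D,c,I]
After op 9 (rotate(-1)): offset=8, physical=[e,o,C,G,E,F,D,c,I], logical=[I,e,o,C,G,E,F,D,c]
After op 10 (swap(4, 8)): offset=8, physical=[e,o,C,c,E,F,D,G,I], logical=[I,e,o,C,c,E,F,D,G]
After op 11 (rotate(-3)): offset=5, physical=[e,o,C,c,E,F,D,G,I], logical=[F,D,G,I,e,o,C,c,E]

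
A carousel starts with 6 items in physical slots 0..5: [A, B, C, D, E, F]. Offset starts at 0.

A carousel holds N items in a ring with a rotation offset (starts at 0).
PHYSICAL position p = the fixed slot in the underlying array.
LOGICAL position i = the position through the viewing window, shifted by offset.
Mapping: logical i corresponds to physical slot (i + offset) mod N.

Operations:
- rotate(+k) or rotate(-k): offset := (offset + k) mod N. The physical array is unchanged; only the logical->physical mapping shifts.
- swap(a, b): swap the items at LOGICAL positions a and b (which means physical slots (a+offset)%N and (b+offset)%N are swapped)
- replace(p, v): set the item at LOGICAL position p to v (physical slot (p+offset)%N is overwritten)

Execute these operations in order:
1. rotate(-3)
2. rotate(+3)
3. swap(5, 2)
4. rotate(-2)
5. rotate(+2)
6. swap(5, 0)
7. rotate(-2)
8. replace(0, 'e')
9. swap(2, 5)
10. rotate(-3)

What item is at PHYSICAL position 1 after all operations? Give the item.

After op 1 (rotate(-3)): offset=3, physical=[A,B,C,D,E,F], logical=[D,E,F,A,B,C]
After op 2 (rotate(+3)): offset=0, physical=[A,B,C,D,E,F], logical=[A,B,C,D,E,F]
After op 3 (swap(5, 2)): offset=0, physical=[A,B,F,D,E,C], logical=[A,B,F,D,E,C]
After op 4 (rotate(-2)): offset=4, physical=[A,B,F,D,E,C], logical=[E,C,A,B,F,D]
After op 5 (rotate(+2)): offset=0, physical=[A,B,F,D,E,C], logical=[A,B,F,D,E,C]
After op 6 (swap(5, 0)): offset=0, physical=[C,B,F,D,E,A], logical=[C,B,F,D,E,A]
After op 7 (rotate(-2)): offset=4, physical=[C,B,F,D,E,A], logical=[E,A,C,B,F,D]
After op 8 (replace(0, 'e')): offset=4, physical=[C,B,F,D,e,A], logical=[e,A,C,B,F,D]
After op 9 (swap(2, 5)): offset=4, physical=[D,B,F,C,e,A], logical=[e,A,D,B,F,C]
After op 10 (rotate(-3)): offset=1, physical=[D,B,F,C,e,A], logical=[B,F,C,e,A,D]

Answer: B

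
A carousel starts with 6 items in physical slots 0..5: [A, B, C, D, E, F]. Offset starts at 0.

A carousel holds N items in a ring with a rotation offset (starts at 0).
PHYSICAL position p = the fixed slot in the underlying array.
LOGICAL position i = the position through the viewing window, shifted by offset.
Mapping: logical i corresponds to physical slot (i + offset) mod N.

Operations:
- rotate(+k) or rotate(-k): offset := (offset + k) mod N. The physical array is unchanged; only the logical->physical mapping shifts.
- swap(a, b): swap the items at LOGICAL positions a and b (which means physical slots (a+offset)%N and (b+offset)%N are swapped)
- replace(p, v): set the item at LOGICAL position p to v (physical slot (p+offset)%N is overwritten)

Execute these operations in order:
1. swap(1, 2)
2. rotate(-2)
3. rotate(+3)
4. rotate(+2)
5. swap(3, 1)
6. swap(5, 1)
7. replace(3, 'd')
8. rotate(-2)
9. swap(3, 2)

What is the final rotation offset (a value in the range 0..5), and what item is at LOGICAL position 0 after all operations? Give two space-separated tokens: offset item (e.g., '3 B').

Answer: 1 C

Derivation:
After op 1 (swap(1, 2)): offset=0, physical=[A,C,B,D,E,F], logical=[A,C,B,D,E,F]
After op 2 (rotate(-2)): offset=4, physical=[A,C,B,D,E,F], logical=[E,F,A,C,B,D]
After op 3 (rotate(+3)): offset=1, physical=[A,C,B,D,E,F], logical=[C,B,D,E,F,A]
After op 4 (rotate(+2)): offset=3, physical=[A,C,B,D,E,F], logical=[D,E,F,A,C,B]
After op 5 (swap(3, 1)): offset=3, physical=[E,C,B,D,A,F], logical=[D,A,F,E,C,B]
After op 6 (swap(5, 1)): offset=3, physical=[E,C,A,D,B,F], logical=[D,B,F,E,C,A]
After op 7 (replace(3, 'd')): offset=3, physical=[d,C,A,D,B,F], logical=[D,B,F,d,C,A]
After op 8 (rotate(-2)): offset=1, physical=[d,C,A,D,B,F], logical=[C,A,D,B,F,d]
After op 9 (swap(3, 2)): offset=1, physical=[d,C,A,B,D,F], logical=[C,A,B,D,F,d]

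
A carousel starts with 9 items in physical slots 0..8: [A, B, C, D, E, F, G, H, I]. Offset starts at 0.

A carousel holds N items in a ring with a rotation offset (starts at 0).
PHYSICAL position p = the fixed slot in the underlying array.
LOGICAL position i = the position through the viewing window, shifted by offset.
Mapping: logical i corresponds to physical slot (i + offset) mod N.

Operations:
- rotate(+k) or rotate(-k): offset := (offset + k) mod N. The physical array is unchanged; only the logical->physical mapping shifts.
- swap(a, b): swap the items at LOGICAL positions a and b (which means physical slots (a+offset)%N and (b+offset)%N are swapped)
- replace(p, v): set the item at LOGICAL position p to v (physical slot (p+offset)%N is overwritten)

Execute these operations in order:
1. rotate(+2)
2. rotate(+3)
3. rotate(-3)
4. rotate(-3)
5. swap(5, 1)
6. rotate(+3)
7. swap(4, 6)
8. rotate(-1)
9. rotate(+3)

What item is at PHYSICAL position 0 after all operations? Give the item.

Answer: E

Derivation:
After op 1 (rotate(+2)): offset=2, physical=[A,B,C,D,E,F,G,H,I], logical=[C,D,E,F,G,H,I,A,B]
After op 2 (rotate(+3)): offset=5, physical=[A,B,C,D,E,F,G,H,I], logical=[F,G,H,I,A,B,C,D,E]
After op 3 (rotate(-3)): offset=2, physical=[A,B,C,D,E,F,G,H,I], logical=[C,D,E,F,G,H,I,A,B]
After op 4 (rotate(-3)): offset=8, physical=[A,B,C,D,E,F,G,H,I], logical=[I,A,B,C,D,E,F,G,H]
After op 5 (swap(5, 1)): offset=8, physical=[E,B,C,D,A,F,G,H,I], logical=[I,E,B,C,D,A,F,G,H]
After op 6 (rotate(+3)): offset=2, physical=[E,B,C,D,A,F,G,H,I], logical=[C,D,A,F,G,H,I,E,B]
After op 7 (swap(4, 6)): offset=2, physical=[E,B,C,D,A,F,I,H,G], logical=[C,D,A,F,I,H,G,E,B]
After op 8 (rotate(-1)): offset=1, physical=[E,B,C,D,A,F,I,H,G], logical=[B,C,D,A,F,I,H,G,E]
After op 9 (rotate(+3)): offset=4, physical=[E,B,C,D,A,F,I,H,G], logical=[A,F,I,H,G,E,B,C,D]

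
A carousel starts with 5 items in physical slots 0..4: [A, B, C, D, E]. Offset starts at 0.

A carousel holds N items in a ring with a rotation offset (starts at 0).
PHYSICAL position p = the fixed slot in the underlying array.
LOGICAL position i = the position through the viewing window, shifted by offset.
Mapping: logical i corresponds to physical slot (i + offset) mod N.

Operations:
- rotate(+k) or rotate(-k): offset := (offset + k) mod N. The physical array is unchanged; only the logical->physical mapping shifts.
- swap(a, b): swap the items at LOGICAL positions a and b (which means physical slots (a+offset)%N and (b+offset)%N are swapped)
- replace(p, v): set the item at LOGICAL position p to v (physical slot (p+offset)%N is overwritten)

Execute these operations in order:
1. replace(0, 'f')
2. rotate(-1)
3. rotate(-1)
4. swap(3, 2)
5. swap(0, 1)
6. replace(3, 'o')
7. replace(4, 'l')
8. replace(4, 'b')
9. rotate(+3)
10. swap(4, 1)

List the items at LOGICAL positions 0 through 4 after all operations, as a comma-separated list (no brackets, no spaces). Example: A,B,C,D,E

Answer: o,B,E,D,b

Derivation:
After op 1 (replace(0, 'f')): offset=0, physical=[f,B,C,D,E], logical=[f,B,C,D,E]
After op 2 (rotate(-1)): offset=4, physical=[f,B,C,D,E], logical=[E,f,B,C,D]
After op 3 (rotate(-1)): offset=3, physical=[f,B,C,D,E], logical=[D,E,f,B,C]
After op 4 (swap(3, 2)): offset=3, physical=[B,f,C,D,E], logical=[D,E,B,f,C]
After op 5 (swap(0, 1)): offset=3, physical=[B,f,C,E,D], logical=[E,D,B,f,C]
After op 6 (replace(3, 'o')): offset=3, physical=[B,o,C,E,D], logical=[E,D,B,o,C]
After op 7 (replace(4, 'l')): offset=3, physical=[B,o,l,E,D], logical=[E,D,B,o,l]
After op 8 (replace(4, 'b')): offset=3, physical=[B,o,b,E,D], logical=[E,D,B,o,b]
After op 9 (rotate(+3)): offset=1, physical=[B,o,b,E,D], logical=[o,b,E,D,B]
After op 10 (swap(4, 1)): offset=1, physical=[b,o,B,E,D], logical=[o,B,E,D,b]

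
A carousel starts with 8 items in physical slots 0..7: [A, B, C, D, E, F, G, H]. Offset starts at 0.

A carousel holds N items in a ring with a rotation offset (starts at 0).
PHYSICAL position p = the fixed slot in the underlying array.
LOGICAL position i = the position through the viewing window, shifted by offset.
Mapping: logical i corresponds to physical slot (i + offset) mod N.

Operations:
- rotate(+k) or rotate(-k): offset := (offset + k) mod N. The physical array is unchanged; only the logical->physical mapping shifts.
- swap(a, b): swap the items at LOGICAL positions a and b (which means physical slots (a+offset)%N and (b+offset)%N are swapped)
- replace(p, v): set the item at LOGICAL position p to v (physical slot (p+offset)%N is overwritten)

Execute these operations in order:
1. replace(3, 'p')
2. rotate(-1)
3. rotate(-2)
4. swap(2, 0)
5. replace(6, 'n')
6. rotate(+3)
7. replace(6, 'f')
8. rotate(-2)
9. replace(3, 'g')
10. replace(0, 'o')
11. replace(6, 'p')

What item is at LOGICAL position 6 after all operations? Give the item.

After op 1 (replace(3, 'p')): offset=0, physical=[A,B,C,p,E,F,G,H], logical=[A,B,C,p,E,F,G,H]
After op 2 (rotate(-1)): offset=7, physical=[A,B,C,p,E,F,G,H], logical=[H,A,B,C,p,E,F,G]
After op 3 (rotate(-2)): offset=5, physical=[A,B,C,p,E,F,G,H], logical=[F,G,H,A,B,C,p,E]
After op 4 (swap(2, 0)): offset=5, physical=[A,B,C,p,E,H,G,F], logical=[H,G,F,A,B,C,p,E]
After op 5 (replace(6, 'n')): offset=5, physical=[A,B,C,n,E,H,G,F], logical=[H,G,F,A,B,C,n,E]
After op 6 (rotate(+3)): offset=0, physical=[A,B,C,n,E,H,G,F], logical=[A,B,C,n,E,H,G,F]
After op 7 (replace(6, 'f')): offset=0, physical=[A,B,C,n,E,H,f,F], logical=[A,B,C,n,E,H,f,F]
After op 8 (rotate(-2)): offset=6, physical=[A,B,C,n,E,H,f,F], logical=[f,F,A,B,C,n,E,H]
After op 9 (replace(3, 'g')): offset=6, physical=[A,g,C,n,E,H,f,F], logical=[f,F,A,g,C,n,E,H]
After op 10 (replace(0, 'o')): offset=6, physical=[A,g,C,n,E,H,o,F], logical=[o,F,A,g,C,n,E,H]
After op 11 (replace(6, 'p')): offset=6, physical=[A,g,C,n,p,H,o,F], logical=[o,F,A,g,C,n,p,H]

Answer: p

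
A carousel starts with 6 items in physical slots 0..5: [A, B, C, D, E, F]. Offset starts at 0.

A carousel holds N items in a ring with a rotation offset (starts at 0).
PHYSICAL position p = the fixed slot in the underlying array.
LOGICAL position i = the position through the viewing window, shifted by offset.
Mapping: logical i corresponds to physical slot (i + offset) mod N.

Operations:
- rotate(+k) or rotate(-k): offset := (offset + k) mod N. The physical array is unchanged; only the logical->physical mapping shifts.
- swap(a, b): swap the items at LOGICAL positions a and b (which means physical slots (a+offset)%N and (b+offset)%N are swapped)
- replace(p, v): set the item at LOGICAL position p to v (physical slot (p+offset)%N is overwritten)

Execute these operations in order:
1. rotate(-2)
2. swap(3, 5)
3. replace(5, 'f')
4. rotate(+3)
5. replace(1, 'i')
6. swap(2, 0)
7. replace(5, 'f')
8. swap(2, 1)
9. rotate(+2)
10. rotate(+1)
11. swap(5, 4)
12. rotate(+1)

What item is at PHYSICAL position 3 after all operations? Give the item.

After op 1 (rotate(-2)): offset=4, physical=[A,B,C,D,E,F], logical=[E,F,A,B,C,D]
After op 2 (swap(3, 5)): offset=4, physical=[A,D,C,B,E,F], logical=[E,F,A,D,C,B]
After op 3 (replace(5, 'f')): offset=4, physical=[A,D,C,f,E,F], logical=[E,F,A,D,C,f]
After op 4 (rotate(+3)): offset=1, physical=[A,D,C,f,E,F], logical=[D,C,f,E,F,A]
After op 5 (replace(1, 'i')): offset=1, physical=[A,D,i,f,E,F], logical=[D,i,f,E,F,A]
After op 6 (swap(2, 0)): offset=1, physical=[A,f,i,D,E,F], logical=[f,i,D,E,F,A]
After op 7 (replace(5, 'f')): offset=1, physical=[f,f,i,D,E,F], logical=[f,i,D,E,F,f]
After op 8 (swap(2, 1)): offset=1, physical=[f,f,D,i,E,F], logical=[f,D,i,E,F,f]
After op 9 (rotate(+2)): offset=3, physical=[f,f,D,i,E,F], logical=[i,E,F,f,f,D]
After op 10 (rotate(+1)): offset=4, physical=[f,f,D,i,E,F], logical=[E,F,f,f,D,i]
After op 11 (swap(5, 4)): offset=4, physical=[f,f,i,D,E,F], logical=[E,F,f,f,i,D]
After op 12 (rotate(+1)): offset=5, physical=[f,f,i,D,E,F], logical=[F,f,f,i,D,E]

Answer: D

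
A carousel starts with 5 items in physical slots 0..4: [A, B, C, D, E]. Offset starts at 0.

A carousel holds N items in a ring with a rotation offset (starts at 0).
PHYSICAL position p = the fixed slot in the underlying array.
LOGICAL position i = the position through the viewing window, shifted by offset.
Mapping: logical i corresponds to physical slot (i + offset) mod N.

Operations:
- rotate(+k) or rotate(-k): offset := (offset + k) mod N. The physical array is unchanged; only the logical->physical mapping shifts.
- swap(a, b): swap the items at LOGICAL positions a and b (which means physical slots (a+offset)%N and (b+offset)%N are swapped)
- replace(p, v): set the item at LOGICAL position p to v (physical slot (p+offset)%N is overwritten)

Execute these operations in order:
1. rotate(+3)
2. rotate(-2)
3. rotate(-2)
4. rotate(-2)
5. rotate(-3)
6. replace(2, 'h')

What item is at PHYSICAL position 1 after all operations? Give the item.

Answer: h

Derivation:
After op 1 (rotate(+3)): offset=3, physical=[A,B,C,D,E], logical=[D,E,A,B,C]
After op 2 (rotate(-2)): offset=1, physical=[A,B,C,D,E], logical=[B,C,D,E,A]
After op 3 (rotate(-2)): offset=4, physical=[A,B,C,D,E], logical=[E,A,B,C,D]
After op 4 (rotate(-2)): offset=2, physical=[A,B,C,D,E], logical=[C,D,E,A,B]
After op 5 (rotate(-3)): offset=4, physical=[A,B,C,D,E], logical=[E,A,B,C,D]
After op 6 (replace(2, 'h')): offset=4, physical=[A,h,C,D,E], logical=[E,A,h,C,D]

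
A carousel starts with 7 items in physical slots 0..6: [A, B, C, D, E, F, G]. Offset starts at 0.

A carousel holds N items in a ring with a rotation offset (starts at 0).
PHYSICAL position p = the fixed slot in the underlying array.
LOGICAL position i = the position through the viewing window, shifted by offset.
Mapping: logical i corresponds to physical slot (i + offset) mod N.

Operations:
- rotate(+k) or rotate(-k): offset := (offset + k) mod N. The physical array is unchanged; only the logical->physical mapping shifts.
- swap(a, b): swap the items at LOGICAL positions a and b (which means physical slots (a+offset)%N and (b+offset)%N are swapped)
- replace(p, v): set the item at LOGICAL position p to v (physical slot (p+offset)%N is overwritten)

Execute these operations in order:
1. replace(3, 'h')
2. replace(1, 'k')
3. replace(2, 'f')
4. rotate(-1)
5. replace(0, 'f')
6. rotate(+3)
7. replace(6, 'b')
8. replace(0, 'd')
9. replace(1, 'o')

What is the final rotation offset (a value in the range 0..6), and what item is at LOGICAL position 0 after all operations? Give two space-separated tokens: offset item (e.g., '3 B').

After op 1 (replace(3, 'h')): offset=0, physical=[A,B,C,h,E,F,G], logical=[A,B,C,h,E,F,G]
After op 2 (replace(1, 'k')): offset=0, physical=[A,k,C,h,E,F,G], logical=[A,k,C,h,E,F,G]
After op 3 (replace(2, 'f')): offset=0, physical=[A,k,f,h,E,F,G], logical=[A,k,f,h,E,F,G]
After op 4 (rotate(-1)): offset=6, physical=[A,k,f,h,E,F,G], logical=[G,A,k,f,h,E,F]
After op 5 (replace(0, 'f')): offset=6, physical=[A,k,f,h,E,F,f], logical=[f,A,k,f,h,E,F]
After op 6 (rotate(+3)): offset=2, physical=[A,k,f,h,E,F,f], logical=[f,h,E,F,f,A,k]
After op 7 (replace(6, 'b')): offset=2, physical=[A,b,f,h,E,F,f], logical=[f,h,E,F,f,A,b]
After op 8 (replace(0, 'd')): offset=2, physical=[A,b,d,h,E,F,f], logical=[d,h,E,F,f,A,b]
After op 9 (replace(1, 'o')): offset=2, physical=[A,b,d,o,E,F,f], logical=[d,o,E,F,f,A,b]

Answer: 2 d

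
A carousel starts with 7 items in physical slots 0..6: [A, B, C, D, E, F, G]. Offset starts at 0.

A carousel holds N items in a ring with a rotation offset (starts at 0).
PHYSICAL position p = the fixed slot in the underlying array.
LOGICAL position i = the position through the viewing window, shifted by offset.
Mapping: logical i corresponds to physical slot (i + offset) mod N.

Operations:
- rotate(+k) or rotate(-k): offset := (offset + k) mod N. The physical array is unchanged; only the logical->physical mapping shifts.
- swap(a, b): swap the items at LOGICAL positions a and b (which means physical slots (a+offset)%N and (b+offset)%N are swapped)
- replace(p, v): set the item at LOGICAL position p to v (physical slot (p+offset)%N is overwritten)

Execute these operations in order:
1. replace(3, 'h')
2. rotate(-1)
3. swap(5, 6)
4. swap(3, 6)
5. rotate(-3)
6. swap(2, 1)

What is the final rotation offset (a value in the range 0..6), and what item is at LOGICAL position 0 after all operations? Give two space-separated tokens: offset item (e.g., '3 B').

Answer: 3 h

Derivation:
After op 1 (replace(3, 'h')): offset=0, physical=[A,B,C,h,E,F,G], logical=[A,B,C,h,E,F,G]
After op 2 (rotate(-1)): offset=6, physical=[A,B,C,h,E,F,G], logical=[G,A,B,C,h,E,F]
After op 3 (swap(5, 6)): offset=6, physical=[A,B,C,h,F,E,G], logical=[G,A,B,C,h,F,E]
After op 4 (swap(3, 6)): offset=6, physical=[A,B,E,h,F,C,G], logical=[G,A,B,E,h,F,C]
After op 5 (rotate(-3)): offset=3, physical=[A,B,E,h,F,C,G], logical=[h,F,C,G,A,B,E]
After op 6 (swap(2, 1)): offset=3, physical=[A,B,E,h,C,F,G], logical=[h,C,F,G,A,B,E]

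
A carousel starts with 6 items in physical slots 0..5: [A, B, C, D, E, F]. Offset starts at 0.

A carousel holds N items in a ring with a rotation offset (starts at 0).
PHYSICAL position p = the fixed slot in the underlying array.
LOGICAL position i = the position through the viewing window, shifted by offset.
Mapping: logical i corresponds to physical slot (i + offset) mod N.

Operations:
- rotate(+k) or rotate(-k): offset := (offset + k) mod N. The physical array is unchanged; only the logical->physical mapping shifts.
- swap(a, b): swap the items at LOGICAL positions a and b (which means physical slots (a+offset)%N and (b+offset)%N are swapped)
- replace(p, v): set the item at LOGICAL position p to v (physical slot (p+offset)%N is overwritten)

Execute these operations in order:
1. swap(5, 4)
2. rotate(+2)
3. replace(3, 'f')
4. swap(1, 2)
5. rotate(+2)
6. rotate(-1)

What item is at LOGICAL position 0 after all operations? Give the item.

After op 1 (swap(5, 4)): offset=0, physical=[A,B,C,D,F,E], logical=[A,B,C,D,F,E]
After op 2 (rotate(+2)): offset=2, physical=[A,B,C,D,F,E], logical=[C,D,F,E,A,B]
After op 3 (replace(3, 'f')): offset=2, physical=[A,B,C,D,F,f], logical=[C,D,F,f,A,B]
After op 4 (swap(1, 2)): offset=2, physical=[A,B,C,F,D,f], logical=[C,F,D,f,A,B]
After op 5 (rotate(+2)): offset=4, physical=[A,B,C,F,D,f], logical=[D,f,A,B,C,F]
After op 6 (rotate(-1)): offset=3, physical=[A,B,C,F,D,f], logical=[F,D,f,A,B,C]

Answer: F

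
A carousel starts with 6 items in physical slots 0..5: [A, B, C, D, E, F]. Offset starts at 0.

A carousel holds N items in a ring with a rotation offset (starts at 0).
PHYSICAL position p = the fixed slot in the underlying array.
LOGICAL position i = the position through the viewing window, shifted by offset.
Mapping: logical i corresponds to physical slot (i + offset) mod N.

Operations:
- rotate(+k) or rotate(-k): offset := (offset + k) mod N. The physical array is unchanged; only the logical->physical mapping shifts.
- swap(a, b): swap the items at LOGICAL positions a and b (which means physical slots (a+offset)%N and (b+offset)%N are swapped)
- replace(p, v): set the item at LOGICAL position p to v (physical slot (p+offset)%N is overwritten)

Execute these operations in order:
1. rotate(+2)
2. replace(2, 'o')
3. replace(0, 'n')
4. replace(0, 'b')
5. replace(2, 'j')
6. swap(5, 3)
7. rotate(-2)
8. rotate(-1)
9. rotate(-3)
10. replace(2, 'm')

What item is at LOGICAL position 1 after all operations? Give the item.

After op 1 (rotate(+2)): offset=2, physical=[A,B,C,D,E,F], logical=[C,D,E,F,A,B]
After op 2 (replace(2, 'o')): offset=2, physical=[A,B,C,D,o,F], logical=[C,D,o,F,A,B]
After op 3 (replace(0, 'n')): offset=2, physical=[A,B,n,D,o,F], logical=[n,D,o,F,A,B]
After op 4 (replace(0, 'b')): offset=2, physical=[A,B,b,D,o,F], logical=[b,D,o,F,A,B]
After op 5 (replace(2, 'j')): offset=2, physical=[A,B,b,D,j,F], logical=[b,D,j,F,A,B]
After op 6 (swap(5, 3)): offset=2, physical=[A,F,b,D,j,B], logical=[b,D,j,B,A,F]
After op 7 (rotate(-2)): offset=0, physical=[A,F,b,D,j,B], logical=[A,F,b,D,j,B]
After op 8 (rotate(-1)): offset=5, physical=[A,F,b,D,j,B], logical=[B,A,F,b,D,j]
After op 9 (rotate(-3)): offset=2, physical=[A,F,b,D,j,B], logical=[b,D,j,B,A,F]
After op 10 (replace(2, 'm')): offset=2, physical=[A,F,b,D,m,B], logical=[b,D,m,B,A,F]

Answer: D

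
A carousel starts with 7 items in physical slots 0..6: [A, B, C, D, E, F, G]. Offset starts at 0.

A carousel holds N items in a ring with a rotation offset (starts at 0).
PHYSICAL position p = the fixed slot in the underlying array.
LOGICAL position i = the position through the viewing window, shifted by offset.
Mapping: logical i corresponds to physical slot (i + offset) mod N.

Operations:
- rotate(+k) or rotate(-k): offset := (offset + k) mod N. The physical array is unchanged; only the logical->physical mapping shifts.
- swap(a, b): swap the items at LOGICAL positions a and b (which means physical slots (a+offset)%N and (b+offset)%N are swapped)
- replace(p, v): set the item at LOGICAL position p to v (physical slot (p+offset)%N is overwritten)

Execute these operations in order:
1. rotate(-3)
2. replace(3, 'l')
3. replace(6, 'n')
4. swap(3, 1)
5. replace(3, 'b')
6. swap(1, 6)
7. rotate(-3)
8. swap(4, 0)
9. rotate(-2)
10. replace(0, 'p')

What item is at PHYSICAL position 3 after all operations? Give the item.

After op 1 (rotate(-3)): offset=4, physical=[A,B,C,D,E,F,G], logical=[E,F,G,A,B,C,D]
After op 2 (replace(3, 'l')): offset=4, physical=[l,B,C,D,E,F,G], logical=[E,F,G,l,B,C,D]
After op 3 (replace(6, 'n')): offset=4, physical=[l,B,C,n,E,F,G], logical=[E,F,G,l,B,C,n]
After op 4 (swap(3, 1)): offset=4, physical=[F,B,C,n,E,l,G], logical=[E,l,G,F,B,C,n]
After op 5 (replace(3, 'b')): offset=4, physical=[b,B,C,n,E,l,G], logical=[E,l,G,b,B,C,n]
After op 6 (swap(1, 6)): offset=4, physical=[b,B,C,l,E,n,G], logical=[E,n,G,b,B,C,l]
After op 7 (rotate(-3)): offset=1, physical=[b,B,C,l,E,n,G], logical=[B,C,l,E,n,G,b]
After op 8 (swap(4, 0)): offset=1, physical=[b,n,C,l,E,B,G], logical=[n,C,l,E,B,G,b]
After op 9 (rotate(-2)): offset=6, physical=[b,n,C,l,E,B,G], logical=[G,b,n,C,l,E,B]
After op 10 (replace(0, 'p')): offset=6, physical=[b,n,C,l,E,B,p], logical=[p,b,n,C,l,E,B]

Answer: l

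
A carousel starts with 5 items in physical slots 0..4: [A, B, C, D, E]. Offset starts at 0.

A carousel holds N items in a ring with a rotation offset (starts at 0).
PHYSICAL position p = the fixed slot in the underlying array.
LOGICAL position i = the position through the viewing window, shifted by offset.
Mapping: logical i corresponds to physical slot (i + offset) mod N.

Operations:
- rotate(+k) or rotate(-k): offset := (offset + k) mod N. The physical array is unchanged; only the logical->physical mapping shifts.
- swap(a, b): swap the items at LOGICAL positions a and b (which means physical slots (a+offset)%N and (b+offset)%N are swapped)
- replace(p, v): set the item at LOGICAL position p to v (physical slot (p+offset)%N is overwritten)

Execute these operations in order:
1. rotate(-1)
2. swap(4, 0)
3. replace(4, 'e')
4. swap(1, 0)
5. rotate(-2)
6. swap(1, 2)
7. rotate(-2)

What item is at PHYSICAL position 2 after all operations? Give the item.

After op 1 (rotate(-1)): offset=4, physical=[A,B,C,D,E], logical=[E,A,B,C,D]
After op 2 (swap(4, 0)): offset=4, physical=[A,B,C,E,D], logical=[D,A,B,C,E]
After op 3 (replace(4, 'e')): offset=4, physical=[A,B,C,e,D], logical=[D,A,B,C,e]
After op 4 (swap(1, 0)): offset=4, physical=[D,B,C,e,A], logical=[A,D,B,C,e]
After op 5 (rotate(-2)): offset=2, physical=[D,B,C,e,A], logical=[C,e,A,D,B]
After op 6 (swap(1, 2)): offset=2, physical=[D,B,C,A,e], logical=[C,A,e,D,B]
After op 7 (rotate(-2)): offset=0, physical=[D,B,C,A,e], logical=[D,B,C,A,e]

Answer: C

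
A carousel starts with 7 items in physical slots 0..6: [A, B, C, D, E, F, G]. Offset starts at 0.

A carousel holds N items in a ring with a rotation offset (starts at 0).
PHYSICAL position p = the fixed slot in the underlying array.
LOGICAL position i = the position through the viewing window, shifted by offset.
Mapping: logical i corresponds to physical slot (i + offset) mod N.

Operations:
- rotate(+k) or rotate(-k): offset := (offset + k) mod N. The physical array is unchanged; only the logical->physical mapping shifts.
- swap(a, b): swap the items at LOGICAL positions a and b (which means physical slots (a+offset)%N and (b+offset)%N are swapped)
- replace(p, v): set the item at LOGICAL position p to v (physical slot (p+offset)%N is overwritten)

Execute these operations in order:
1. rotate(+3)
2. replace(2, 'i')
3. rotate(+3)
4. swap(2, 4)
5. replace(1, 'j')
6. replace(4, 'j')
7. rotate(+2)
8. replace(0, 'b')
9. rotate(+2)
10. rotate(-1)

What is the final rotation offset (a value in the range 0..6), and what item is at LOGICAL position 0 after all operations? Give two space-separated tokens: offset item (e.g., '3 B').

After op 1 (rotate(+3)): offset=3, physical=[A,B,C,D,E,F,G], logical=[D,E,F,G,A,B,C]
After op 2 (replace(2, 'i')): offset=3, physical=[A,B,C,D,E,i,G], logical=[D,E,i,G,A,B,C]
After op 3 (rotate(+3)): offset=6, physical=[A,B,C,D,E,i,G], logical=[G,A,B,C,D,E,i]
After op 4 (swap(2, 4)): offset=6, physical=[A,D,C,B,E,i,G], logical=[G,A,D,C,B,E,i]
After op 5 (replace(1, 'j')): offset=6, physical=[j,D,C,B,E,i,G], logical=[G,j,D,C,B,E,i]
After op 6 (replace(4, 'j')): offset=6, physical=[j,D,C,j,E,i,G], logical=[G,j,D,C,j,E,i]
After op 7 (rotate(+2)): offset=1, physical=[j,D,C,j,E,i,G], logical=[D,C,j,E,i,G,j]
After op 8 (replace(0, 'b')): offset=1, physical=[j,b,C,j,E,i,G], logical=[b,C,j,E,i,G,j]
After op 9 (rotate(+2)): offset=3, physical=[j,b,C,j,E,i,G], logical=[j,E,i,G,j,b,C]
After op 10 (rotate(-1)): offset=2, physical=[j,b,C,j,E,i,G], logical=[C,j,E,i,G,j,b]

Answer: 2 C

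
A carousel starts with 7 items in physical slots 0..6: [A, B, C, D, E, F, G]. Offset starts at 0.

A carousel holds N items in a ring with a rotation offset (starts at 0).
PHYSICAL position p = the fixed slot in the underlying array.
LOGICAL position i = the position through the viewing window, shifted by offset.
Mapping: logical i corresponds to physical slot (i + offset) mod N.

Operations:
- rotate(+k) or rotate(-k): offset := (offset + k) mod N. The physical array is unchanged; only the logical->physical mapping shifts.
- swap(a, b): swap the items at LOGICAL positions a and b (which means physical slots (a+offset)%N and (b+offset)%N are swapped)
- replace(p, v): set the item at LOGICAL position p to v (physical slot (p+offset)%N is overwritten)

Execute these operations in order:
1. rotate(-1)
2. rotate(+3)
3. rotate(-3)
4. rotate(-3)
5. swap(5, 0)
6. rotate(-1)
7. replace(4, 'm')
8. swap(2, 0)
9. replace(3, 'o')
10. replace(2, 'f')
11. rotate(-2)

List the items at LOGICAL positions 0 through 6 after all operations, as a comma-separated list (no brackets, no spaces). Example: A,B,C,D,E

Answer: A,D,E,B,f,o,m

Derivation:
After op 1 (rotate(-1)): offset=6, physical=[A,B,C,D,E,F,G], logical=[G,A,B,C,D,E,F]
After op 2 (rotate(+3)): offset=2, physical=[A,B,C,D,E,F,G], logical=[C,D,E,F,G,A,B]
After op 3 (rotate(-3)): offset=6, physical=[A,B,C,D,E,F,G], logical=[G,A,B,C,D,E,F]
After op 4 (rotate(-3)): offset=3, physical=[A,B,C,D,E,F,G], logical=[D,E,F,G,A,B,C]
After op 5 (swap(5, 0)): offset=3, physical=[A,D,C,B,E,F,G], logical=[B,E,F,G,A,D,C]
After op 6 (rotate(-1)): offset=2, physical=[A,D,C,B,E,F,G], logical=[C,B,E,F,G,A,D]
After op 7 (replace(4, 'm')): offset=2, physical=[A,D,C,B,E,F,m], logical=[C,B,E,F,m,A,D]
After op 8 (swap(2, 0)): offset=2, physical=[A,D,E,B,C,F,m], logical=[E,B,C,F,m,A,D]
After op 9 (replace(3, 'o')): offset=2, physical=[A,D,E,B,C,o,m], logical=[E,B,C,o,m,A,D]
After op 10 (replace(2, 'f')): offset=2, physical=[A,D,E,B,f,o,m], logical=[E,B,f,o,m,A,D]
After op 11 (rotate(-2)): offset=0, physical=[A,D,E,B,f,o,m], logical=[A,D,E,B,f,o,m]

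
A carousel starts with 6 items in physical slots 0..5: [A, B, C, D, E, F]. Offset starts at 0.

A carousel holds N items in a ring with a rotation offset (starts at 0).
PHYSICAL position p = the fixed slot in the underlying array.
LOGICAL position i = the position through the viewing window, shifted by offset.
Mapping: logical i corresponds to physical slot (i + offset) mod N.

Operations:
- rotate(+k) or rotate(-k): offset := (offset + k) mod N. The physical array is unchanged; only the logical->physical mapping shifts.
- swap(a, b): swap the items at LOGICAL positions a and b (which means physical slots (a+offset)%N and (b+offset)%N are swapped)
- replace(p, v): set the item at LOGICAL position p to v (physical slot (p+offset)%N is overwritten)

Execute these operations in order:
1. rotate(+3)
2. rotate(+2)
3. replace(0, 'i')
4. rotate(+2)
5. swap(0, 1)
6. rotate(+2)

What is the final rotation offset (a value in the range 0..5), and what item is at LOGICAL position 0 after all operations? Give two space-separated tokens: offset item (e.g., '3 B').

After op 1 (rotate(+3)): offset=3, physical=[A,B,C,D,E,F], logical=[D,E,F,A,B,C]
After op 2 (rotate(+2)): offset=5, physical=[A,B,C,D,E,F], logical=[F,A,B,C,D,E]
After op 3 (replace(0, 'i')): offset=5, physical=[A,B,C,D,E,i], logical=[i,A,B,C,D,E]
After op 4 (rotate(+2)): offset=1, physical=[A,B,C,D,E,i], logical=[B,C,D,E,i,A]
After op 5 (swap(0, 1)): offset=1, physical=[A,C,B,D,E,i], logical=[C,B,D,E,i,A]
After op 6 (rotate(+2)): offset=3, physical=[A,C,B,D,E,i], logical=[D,E,i,A,C,B]

Answer: 3 D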